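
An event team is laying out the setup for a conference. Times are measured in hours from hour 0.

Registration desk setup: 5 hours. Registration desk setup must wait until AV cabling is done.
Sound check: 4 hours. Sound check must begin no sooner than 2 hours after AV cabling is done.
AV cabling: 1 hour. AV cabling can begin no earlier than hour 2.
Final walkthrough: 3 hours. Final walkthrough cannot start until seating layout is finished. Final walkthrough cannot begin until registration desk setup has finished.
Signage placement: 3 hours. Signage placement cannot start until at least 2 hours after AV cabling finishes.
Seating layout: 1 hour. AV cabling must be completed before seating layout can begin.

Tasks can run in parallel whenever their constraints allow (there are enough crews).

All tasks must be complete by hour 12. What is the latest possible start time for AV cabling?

3

Final walkthrough must finish by hour 12; it takes 3 hours, so it must start by 12 − 3 = hour 9.
Seating layout must finish before final walkthrough (must start by hour 9). With a 1-hour duration, seating layout must start by 9 − 1 = hour 8.
Registration desk setup must finish before final walkthrough (must start by hour 9). With a 5-hour duration, registration desk setup must start by 9 − 5 = hour 4.
Signage placement has no dependents, so it just needs to finish by hour 12. Starting by 12 − 3 = hour 9 achieves that.
Sound check has no dependents, so it just needs to finish by hour 12. Starting by 12 − 4 = hour 8 achieves that.
AV cabling must finish in time for seating layout (must start by hour 8); registration desk setup (must start by hour 4); signage placement (must start by hour 9, minus 2-hour gap → hour 7); sound check (must start by hour 8, minus 2-hour gap → hour 6). The tightest is hour 4, so AV cabling must start by 4 − 1 = hour 3.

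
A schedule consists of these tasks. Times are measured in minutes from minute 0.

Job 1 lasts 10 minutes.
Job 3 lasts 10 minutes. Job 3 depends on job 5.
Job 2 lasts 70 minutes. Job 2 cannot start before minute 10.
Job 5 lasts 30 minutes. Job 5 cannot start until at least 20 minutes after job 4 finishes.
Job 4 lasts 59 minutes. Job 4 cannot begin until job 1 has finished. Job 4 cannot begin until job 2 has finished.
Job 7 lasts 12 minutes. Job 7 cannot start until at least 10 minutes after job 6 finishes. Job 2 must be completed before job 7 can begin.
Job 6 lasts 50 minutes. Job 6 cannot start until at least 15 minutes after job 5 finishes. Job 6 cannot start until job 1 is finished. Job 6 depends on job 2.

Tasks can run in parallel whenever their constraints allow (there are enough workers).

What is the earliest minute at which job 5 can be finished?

189

After its own release at minute 10, job 2 can start at minute 10 and finishes at minute 80.
Job 1 can start immediately at minute 0; it finishes at minute 10.
Job 4 needs all of job 1 (finishes minute 10); job 2 (finishes minute 80). That puts its earliest start at minute 80; it finishes at 80 + 59 = minute 139.
Job 5 cannot begin until job 4 (finishes minute 139, plus 20-minute gap → minute 159). It runs from minute 159 to 159 + 30 = minute 189.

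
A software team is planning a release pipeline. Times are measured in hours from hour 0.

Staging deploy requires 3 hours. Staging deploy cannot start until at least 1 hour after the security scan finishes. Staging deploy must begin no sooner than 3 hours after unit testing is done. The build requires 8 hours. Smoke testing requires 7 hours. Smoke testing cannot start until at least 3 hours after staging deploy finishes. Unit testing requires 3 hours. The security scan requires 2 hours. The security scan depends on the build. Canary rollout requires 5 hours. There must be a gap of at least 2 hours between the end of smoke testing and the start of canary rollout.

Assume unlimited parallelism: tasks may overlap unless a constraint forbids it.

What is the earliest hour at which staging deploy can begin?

11

Nothing blocks unit testing, so it runs from hour 0 to hour 3.
The build can start immediately at hour 0; it finishes at hour 8.
The security scan cannot begin until the build (finishes hour 8). It runs from hour 8 to 8 + 2 = hour 10.
Staging deploy waits on the security scan (finishes hour 10, plus 1-hour gap → hour 11); unit testing (finishes hour 3, plus 3-hour gap → hour 6). The latest of these is hour 11, which is the earliest staging deploy can start.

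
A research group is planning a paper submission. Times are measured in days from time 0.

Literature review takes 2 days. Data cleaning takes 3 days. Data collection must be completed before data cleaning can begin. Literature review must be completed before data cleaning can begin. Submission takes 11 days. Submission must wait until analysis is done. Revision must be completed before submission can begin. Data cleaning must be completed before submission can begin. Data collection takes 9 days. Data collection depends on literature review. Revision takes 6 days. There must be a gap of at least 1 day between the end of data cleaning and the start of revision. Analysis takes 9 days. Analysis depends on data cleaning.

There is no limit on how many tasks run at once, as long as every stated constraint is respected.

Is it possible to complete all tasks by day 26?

No

Literature review can start immediately at day 0; it finishes at day 2.
Data collection cannot begin until literature review (finishes day 2). It runs from day 2 to 2 + 9 = day 11.
Data cleaning has to wait for data collection (finishes day 11); literature review (finishes day 2). The latest of these is day 11, so data cleaning runs day 11 to 11 + 3 = day 14.
Revision waits on data cleaning (finishes day 14, plus 1-day gap → day 15), so it starts at day 15 and finishes at 15 + 6 = day 21.
Analysis waits on data cleaning (finishes day 14), so it starts at day 14 and finishes at 14 + 9 = day 23.
For submission: analysis (finishes day 23); revision (finishes day 21); data cleaning (finishes day 14). Taking the maximum gives a start of day 23, and it finishes at 23 + 11 = day 34.
The earliest everything can be done is day 34, which is after the deadline of 26, so it is not possible.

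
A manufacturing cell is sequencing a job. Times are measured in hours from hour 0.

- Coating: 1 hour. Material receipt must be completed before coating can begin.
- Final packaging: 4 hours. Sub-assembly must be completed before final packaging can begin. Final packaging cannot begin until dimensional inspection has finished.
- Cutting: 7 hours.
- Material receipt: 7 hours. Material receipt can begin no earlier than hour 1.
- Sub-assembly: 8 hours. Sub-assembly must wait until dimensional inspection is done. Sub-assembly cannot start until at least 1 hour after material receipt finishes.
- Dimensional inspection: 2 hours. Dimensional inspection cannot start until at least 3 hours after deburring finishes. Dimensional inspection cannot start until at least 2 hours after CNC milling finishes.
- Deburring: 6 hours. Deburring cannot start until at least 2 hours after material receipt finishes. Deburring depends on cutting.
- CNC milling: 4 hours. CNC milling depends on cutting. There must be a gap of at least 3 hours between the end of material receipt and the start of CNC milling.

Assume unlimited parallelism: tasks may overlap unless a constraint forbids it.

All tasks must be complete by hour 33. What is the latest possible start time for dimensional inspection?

19

Final packaging must finish by hour 33; it takes 4 hours, so it must start by 33 − 4 = hour 29.
Sub-assembly has to be done before final packaging (must start by hour 29). That means finishing by hour 29, i.e. starting by 29 − 8 = hour 21.
For dimensional inspection: sub-assembly (must start by hour 21); final packaging (must start by hour 29). The most restrictive is hour 21; with a 2-hour duration, dimensional inspection must start by hour 19.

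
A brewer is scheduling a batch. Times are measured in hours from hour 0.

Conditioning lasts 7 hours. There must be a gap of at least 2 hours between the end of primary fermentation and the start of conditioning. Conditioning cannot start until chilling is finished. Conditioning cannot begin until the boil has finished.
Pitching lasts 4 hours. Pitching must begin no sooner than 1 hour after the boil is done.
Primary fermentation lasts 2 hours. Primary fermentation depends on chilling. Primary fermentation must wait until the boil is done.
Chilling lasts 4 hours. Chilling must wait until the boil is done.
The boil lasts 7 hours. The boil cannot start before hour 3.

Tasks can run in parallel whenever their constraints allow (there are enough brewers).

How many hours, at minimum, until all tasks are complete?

25

After its own release at hour 3, the boil can start at hour 3 and finishes at hour 10.
Pitching cannot begin until the boil (finishes hour 10, plus 1-hour gap → hour 11). It runs from hour 11 to 11 + 4 = hour 15.
Chilling cannot begin until the boil (finishes hour 10). It runs from hour 10 to 10 + 4 = hour 14.
Primary fermentation cannot start until chilling (finishes hour 14); the boil (finishes hour 10). The controlling bound is hour 14, so primary fermentation finishes at 14 + 2 = hour 16.
For conditioning: primary fermentation (finishes hour 16, plus 2-hour gap → hour 18); chilling (finishes hour 14); the boil (finishes hour 10). Taking the maximum gives a start of hour 18, and it finishes at 18 + 7 = hour 25.
All tasks are finished once the last one completes. Finish times: The boil at 10, Chilling at 14, Pitching at 15, Primary fermentation at 16, Conditioning at 25. The latest is hour 25.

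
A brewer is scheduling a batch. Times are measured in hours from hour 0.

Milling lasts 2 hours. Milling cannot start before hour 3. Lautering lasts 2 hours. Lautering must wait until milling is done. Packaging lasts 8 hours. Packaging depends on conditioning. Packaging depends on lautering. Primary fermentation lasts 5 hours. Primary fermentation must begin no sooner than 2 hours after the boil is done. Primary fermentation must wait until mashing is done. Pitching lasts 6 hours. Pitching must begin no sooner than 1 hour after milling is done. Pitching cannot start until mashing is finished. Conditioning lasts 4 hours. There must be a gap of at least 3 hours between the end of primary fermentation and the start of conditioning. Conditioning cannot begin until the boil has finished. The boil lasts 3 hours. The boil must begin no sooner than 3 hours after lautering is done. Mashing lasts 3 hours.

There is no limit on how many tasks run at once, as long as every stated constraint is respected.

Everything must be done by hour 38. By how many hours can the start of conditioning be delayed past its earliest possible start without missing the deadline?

Nothing blocks mashing, so it runs from hour 0 to hour 3.
Milling cannot begin until its own release at hour 3. It runs from hour 3 to 3 + 2 = hour 5.
After milling (finishes hour 5), lautering can start at hour 5 and finishes at hour 7.
After lautering (finishes hour 7, plus 3-hour gap → hour 10), the boil can start at hour 10 and finishes at hour 13.
Primary fermentation needs all of the boil (finishes hour 13, plus 2-hour gap → hour 15); mashing (finishes hour 3). That puts its earliest start at hour 15; it finishes at 15 + 5 = hour 20.
Conditioning cannot start until primary fermentation (finishes hour 20, plus 3-hour gap → hour 23); the boil (finishes hour 13). The controlling bound is hour 23, so conditioning finishes at 23 + 4 = hour 27.

Working backward from the deadline:
Packaging must finish by hour 38; it takes 8 hours, so it must start by 38 − 8 = hour 30.
Conditioning has to be done before packaging (must start by hour 30). That means finishing by hour 30, i.e. starting by 30 − 4 = hour 26.
So conditioning can start as early as hour 23 and as late as hour 26, giving 26 − 23 = 3 hours of slack.

3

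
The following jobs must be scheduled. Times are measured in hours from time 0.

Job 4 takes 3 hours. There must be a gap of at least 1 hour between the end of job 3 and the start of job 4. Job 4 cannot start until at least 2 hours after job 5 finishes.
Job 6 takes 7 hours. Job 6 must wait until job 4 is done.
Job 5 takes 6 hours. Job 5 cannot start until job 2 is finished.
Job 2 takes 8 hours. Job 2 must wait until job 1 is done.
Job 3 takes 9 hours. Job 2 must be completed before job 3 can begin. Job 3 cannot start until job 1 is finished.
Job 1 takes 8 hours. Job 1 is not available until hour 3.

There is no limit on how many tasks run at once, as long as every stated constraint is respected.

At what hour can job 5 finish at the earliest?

25

Job 1 waits on its own release at hour 3, so it starts at hour 3 and finishes at 3 + 8 = hour 11.
Job 2 waits on job 1 (finishes hour 11), so it starts at hour 11 and finishes at 11 + 8 = hour 19.
Job 5 waits on job 2 (finishes hour 19), so it starts at hour 19 and finishes at 19 + 6 = hour 25.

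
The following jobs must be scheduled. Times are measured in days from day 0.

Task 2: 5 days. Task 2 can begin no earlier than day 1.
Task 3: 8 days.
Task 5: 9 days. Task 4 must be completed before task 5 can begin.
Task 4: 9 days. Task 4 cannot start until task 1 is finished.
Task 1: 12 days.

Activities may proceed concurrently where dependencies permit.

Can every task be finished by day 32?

Yes

Nothing blocks task 3, so it runs from day 0 to day 8.
Task 2 cannot begin until its own release at day 1. It runs from day 1 to 1 + 5 = day 6.
Task 1 can start immediately at day 0; it finishes at day 12.
Task 4 cannot begin until task 1 (finishes day 12). It runs from day 12 to 12 + 9 = day 21.
Task 5 waits on task 4 (finishes day 21), so it starts at day 21 and finishes at 21 + 9 = day 30.
Every task is finished by day 30, which is no later than the deadline of 32, so the schedule is feasible.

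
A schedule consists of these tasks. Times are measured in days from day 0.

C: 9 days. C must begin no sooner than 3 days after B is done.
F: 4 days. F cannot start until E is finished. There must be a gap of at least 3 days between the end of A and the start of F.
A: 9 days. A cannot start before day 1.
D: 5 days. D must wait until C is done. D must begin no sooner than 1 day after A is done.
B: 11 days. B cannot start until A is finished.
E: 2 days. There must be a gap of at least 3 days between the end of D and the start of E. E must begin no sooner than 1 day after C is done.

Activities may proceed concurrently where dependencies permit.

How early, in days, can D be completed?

38

A cannot begin until its own release at day 1. It runs from day 1 to 1 + 9 = day 10.
B waits on A (finishes day 10), so it starts at day 10 and finishes at 10 + 11 = day 21.
C waits on B (finishes day 21, plus 3-day gap → day 24), so it starts at day 24 and finishes at 24 + 9 = day 33.
D needs all of C (finishes day 33); A (finishes day 10, plus 1-day gap → day 11). That puts its earliest start at day 33; it finishes at 33 + 5 = day 38.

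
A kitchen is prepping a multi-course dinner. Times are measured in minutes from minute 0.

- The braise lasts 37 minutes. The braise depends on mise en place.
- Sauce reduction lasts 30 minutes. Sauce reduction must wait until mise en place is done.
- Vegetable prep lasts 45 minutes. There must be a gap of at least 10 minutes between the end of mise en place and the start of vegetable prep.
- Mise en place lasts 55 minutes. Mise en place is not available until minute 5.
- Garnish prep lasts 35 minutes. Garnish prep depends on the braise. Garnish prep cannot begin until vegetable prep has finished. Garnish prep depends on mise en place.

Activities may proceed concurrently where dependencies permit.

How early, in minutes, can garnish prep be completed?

150

Mise en place cannot begin until its own release at minute 5. It runs from minute 5 to 5 + 55 = minute 60.
Vegetable prep waits on mise en place (finishes minute 60, plus 10-minute gap → minute 70), so it starts at minute 70 and finishes at 70 + 45 = minute 115.
The braise waits on mise en place (finishes minute 60), so it starts at minute 60 and finishes at 60 + 37 = minute 97.
Garnish prep cannot start until the braise (finishes minute 97); vegetable prep (finishes minute 115); mise en place (finishes minute 60). The controlling bound is minute 115, so garnish prep finishes at 115 + 35 = minute 150.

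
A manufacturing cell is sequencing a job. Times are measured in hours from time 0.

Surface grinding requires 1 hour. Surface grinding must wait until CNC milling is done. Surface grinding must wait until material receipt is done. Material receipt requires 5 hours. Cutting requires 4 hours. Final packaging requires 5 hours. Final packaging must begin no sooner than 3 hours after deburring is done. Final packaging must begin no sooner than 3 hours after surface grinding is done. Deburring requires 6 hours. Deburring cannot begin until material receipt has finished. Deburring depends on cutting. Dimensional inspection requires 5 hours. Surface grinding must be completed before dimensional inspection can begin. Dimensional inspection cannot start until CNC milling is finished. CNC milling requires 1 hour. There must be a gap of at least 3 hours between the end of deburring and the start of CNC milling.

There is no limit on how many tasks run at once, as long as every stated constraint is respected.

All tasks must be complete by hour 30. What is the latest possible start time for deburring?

11

Nothing follows dimensional inspection; the deadline of hour 30 is its only limit. It must start by 30 − 5 = hour 25.
Final packaging must finish by hour 30; it takes 5 hours, so it must start by 30 − 5 = hour 25.
Surface grinding feeds dimensional inspection (must start by hour 25); final packaging (must start by hour 25, minus 3-hour gap → hour 22). Taking the minimum, surface grinding must finish by hour 22 and start by 22 − 1 = hour 21.
CNC milling must finish in time for surface grinding (must start by hour 21); dimensional inspection (must start by hour 25). The tightest is hour 21, so CNC milling must start by 21 − 1 = hour 20.
Deburring must finish in time for CNC milling (must start by hour 20, minus 3-hour gap → hour 17); final packaging (must start by hour 25, minus 3-hour gap → hour 22). The tightest is hour 17, so deburring must start by 17 − 6 = hour 11.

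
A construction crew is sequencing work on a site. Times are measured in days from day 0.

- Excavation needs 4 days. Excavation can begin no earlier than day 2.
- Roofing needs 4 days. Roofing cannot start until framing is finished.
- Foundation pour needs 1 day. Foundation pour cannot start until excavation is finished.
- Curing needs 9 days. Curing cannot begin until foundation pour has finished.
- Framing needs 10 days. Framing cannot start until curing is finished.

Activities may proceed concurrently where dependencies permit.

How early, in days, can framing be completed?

26

After its own release at day 2, excavation can start at day 2 and finishes at day 6.
After excavation (finishes day 6), foundation pour can start at day 6 and finishes at day 7.
Curing cannot begin until foundation pour (finishes day 7). It runs from day 7 to 7 + 9 = day 16.
Framing waits on curing (finishes day 16), so it starts at day 16 and finishes at 16 + 10 = day 26.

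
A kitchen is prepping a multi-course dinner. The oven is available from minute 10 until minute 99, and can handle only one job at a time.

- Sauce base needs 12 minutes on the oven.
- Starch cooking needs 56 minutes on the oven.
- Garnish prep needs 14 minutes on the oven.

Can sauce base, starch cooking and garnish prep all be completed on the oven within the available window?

The oven window is 99 − 10 = 89 minutes.
Running back to back, the jobs need 12 + 56 + 14 = 82 minutes on the oven.
Since 82 ≤ 89, they fit within the window.

Yes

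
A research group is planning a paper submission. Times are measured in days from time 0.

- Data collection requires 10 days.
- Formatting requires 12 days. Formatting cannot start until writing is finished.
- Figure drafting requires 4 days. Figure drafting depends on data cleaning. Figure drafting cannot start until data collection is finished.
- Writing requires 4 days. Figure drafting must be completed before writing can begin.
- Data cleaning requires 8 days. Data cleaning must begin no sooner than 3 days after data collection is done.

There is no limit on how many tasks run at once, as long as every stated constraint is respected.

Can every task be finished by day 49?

Yes

Data collection has no prerequisites, so it starts at day 0 and finishes at day 10.
Data cleaning cannot begin until data collection (finishes day 10, plus 3-day gap → day 13). It runs from day 13 to 13 + 8 = day 21.
Figure drafting has to wait for data cleaning (finishes day 21); data collection (finishes day 10). The latest of these is day 21, so figure drafting runs day 21 to 21 + 4 = day 25.
Writing cannot begin until figure drafting (finishes day 25). It runs from day 25 to 25 + 4 = day 29.
Formatting waits on writing (finishes day 29), so it starts at day 29 and finishes at 29 + 12 = day 41.
Every task is finished by day 41, which is no later than the deadline of 49, so the schedule is feasible.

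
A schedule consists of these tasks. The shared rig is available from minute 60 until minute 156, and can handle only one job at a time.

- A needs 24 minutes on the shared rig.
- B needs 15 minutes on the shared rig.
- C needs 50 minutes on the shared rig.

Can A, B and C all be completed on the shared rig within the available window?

The shared rig window is 156 − 60 = 96 minutes.
Running back to back, the jobs need 24 + 15 + 50 = 89 minutes on the shared rig.
Since 89 ≤ 96, they fit within the window.

Yes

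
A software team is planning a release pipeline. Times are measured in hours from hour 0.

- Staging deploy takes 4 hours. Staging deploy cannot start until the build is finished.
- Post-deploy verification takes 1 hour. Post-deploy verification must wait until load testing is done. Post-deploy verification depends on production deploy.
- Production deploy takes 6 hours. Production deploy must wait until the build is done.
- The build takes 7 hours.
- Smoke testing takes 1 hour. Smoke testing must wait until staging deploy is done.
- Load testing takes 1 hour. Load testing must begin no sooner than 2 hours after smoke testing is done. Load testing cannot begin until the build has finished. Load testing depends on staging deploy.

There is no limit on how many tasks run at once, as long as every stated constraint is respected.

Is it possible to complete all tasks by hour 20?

Nothing blocks the build, so it runs from hour 0 to hour 7.
After the build (finishes hour 7), production deploy can start at hour 7 and finishes at hour 13.
Staging deploy cannot begin until the build (finishes hour 7). It runs from hour 7 to 7 + 4 = hour 11.
Smoke testing cannot begin until staging deploy (finishes hour 11). It runs from hour 11 to 11 + 1 = hour 12.
Load testing has to wait for smoke testing (finishes hour 12, plus 2-hour gap → hour 14); the build (finishes hour 7); staging deploy (finishes hour 11). The latest of these is hour 14, so load testing runs hour 14 to 14 + 1 = hour 15.
Post-deploy verification has to wait for load testing (finishes hour 15); production deploy (finishes hour 13). The latest of these is hour 15, so post-deploy verification runs hour 15 to 15 + 1 = hour 16.
Every task is finished by hour 16, which is no later than the deadline of 20, so the schedule is feasible.

Yes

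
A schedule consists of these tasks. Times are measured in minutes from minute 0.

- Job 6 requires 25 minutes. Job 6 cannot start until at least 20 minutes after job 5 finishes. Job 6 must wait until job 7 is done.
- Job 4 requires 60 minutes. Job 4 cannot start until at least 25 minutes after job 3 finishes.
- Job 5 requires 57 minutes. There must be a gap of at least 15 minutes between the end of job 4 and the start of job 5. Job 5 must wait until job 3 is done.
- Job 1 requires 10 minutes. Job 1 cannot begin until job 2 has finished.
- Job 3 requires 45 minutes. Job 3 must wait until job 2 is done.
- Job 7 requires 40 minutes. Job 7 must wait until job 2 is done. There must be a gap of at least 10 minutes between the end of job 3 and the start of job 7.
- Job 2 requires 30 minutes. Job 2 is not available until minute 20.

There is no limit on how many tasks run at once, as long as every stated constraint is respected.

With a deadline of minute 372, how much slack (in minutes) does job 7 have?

After its own release at minute 20, job 2 can start at minute 20 and finishes at minute 50.
Job 3 cannot begin until job 2 (finishes minute 50). It runs from minute 50 to 50 + 45 = minute 95.
For job 7: job 2 (finishes minute 50); job 3 (finishes minute 95, plus 10-minute gap → minute 105). Taking the maximum gives a start of minute 105, and it finishes at 105 + 40 = minute 145.

Working backward from the deadline:
To finish by minute 372, job 6 (duration 25) must start no later than minute 347.
Since job 6 (must start by minute 347) depends on it, job 7 must finish by minute 347. Backing off its 40-minute duration gives a latest start of minute 307.
So job 7 can start as early as minute 105 and as late as minute 307, giving 307 − 105 = 202 minutes of slack.

202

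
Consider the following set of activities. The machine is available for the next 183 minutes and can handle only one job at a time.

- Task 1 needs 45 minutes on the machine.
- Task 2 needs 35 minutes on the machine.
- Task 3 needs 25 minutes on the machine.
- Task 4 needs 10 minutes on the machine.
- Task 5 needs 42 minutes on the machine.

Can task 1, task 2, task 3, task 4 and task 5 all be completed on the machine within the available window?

Yes

Running back to back, the jobs need 45 + 35 + 25 + 10 + 42 = 157 minutes on the machine.
Since 157 ≤ 183, they fit within the window.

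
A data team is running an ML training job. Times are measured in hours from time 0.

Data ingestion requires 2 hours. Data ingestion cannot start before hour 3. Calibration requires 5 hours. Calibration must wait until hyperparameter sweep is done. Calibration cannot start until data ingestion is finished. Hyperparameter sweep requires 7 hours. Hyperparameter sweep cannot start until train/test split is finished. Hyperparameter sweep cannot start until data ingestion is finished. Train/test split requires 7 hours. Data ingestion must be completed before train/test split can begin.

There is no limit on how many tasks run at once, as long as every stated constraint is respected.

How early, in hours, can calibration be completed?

Data ingestion waits on its own release at hour 3, so it starts at hour 3 and finishes at 3 + 2 = hour 5.
Train/test split cannot begin until data ingestion (finishes hour 5). It runs from hour 5 to 5 + 7 = hour 12.
Hyperparameter sweep has to wait for train/test split (finishes hour 12); data ingestion (finishes hour 5). The latest of these is hour 12, so hyperparameter sweep runs hour 12 to 12 + 7 = hour 19.
Calibration has to wait for hyperparameter sweep (finishes hour 19); data ingestion (finishes hour 5). The latest of these is hour 19, so calibration runs hour 19 to 19 + 5 = hour 24.

24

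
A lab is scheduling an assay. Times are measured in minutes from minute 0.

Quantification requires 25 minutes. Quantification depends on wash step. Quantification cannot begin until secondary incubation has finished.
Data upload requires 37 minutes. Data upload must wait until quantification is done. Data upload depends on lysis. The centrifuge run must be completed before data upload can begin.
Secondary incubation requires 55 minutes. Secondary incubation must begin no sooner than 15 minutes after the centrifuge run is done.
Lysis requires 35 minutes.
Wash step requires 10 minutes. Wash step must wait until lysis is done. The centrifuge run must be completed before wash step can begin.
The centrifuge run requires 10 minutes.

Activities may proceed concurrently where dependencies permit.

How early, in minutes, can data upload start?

105

The centrifuge run has no prerequisites, so it starts at minute 0 and finishes at minute 10.
After the centrifuge run (finishes minute 10, plus 15-minute gap → minute 25), secondary incubation can start at minute 25 and finishes at minute 80.
Nothing blocks lysis, so it runs from minute 0 to minute 35.
For wash step: lysis (finishes minute 35); the centrifuge run (finishes minute 10). Taking the maximum gives a start of minute 35, and it finishes at 35 + 10 = minute 45.
For quantification: wash step (finishes minute 45); secondary incubation (finishes minute 80). Taking the maximum gives a start of minute 80, and it finishes at 80 + 25 = minute 105.
Data upload waits on quantification (finishes minute 105); lysis (finishes minute 35); the centrifuge run (finishes minute 10). The latest of these is minute 105, which is the earliest data upload can start.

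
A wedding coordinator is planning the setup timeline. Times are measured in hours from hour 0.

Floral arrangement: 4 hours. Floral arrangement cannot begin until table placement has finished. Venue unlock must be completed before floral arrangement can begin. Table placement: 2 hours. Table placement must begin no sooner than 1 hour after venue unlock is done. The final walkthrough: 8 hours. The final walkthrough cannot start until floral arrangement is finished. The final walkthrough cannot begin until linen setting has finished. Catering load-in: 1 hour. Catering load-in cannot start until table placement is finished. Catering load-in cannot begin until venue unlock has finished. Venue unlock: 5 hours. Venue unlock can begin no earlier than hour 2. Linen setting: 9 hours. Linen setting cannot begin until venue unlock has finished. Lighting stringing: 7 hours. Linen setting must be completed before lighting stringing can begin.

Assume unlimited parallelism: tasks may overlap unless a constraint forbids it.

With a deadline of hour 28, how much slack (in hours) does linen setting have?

4

Venue unlock cannot begin until its own release at hour 2. It runs from hour 2 to 2 + 5 = hour 7.
Linen setting waits on venue unlock (finishes hour 7), so it starts at hour 7 and finishes at 7 + 9 = hour 16.

Working backward from the deadline:
Nothing follows the final walkthrough; the deadline of hour 28 is its only limit. It must start by 28 − 8 = hour 20.
Lighting stringing has no dependents, so it just needs to finish by hour 28. Starting by 28 − 7 = hour 21 achieves that.
Linen setting must finish in time for lighting stringing (must start by hour 21); the final walkthrough (must start by hour 20). The tightest is hour 20, so linen setting must start by 20 − 9 = hour 11.
So linen setting can start as early as hour 7 and as late as hour 11, giving 11 − 7 = 4 hours of slack.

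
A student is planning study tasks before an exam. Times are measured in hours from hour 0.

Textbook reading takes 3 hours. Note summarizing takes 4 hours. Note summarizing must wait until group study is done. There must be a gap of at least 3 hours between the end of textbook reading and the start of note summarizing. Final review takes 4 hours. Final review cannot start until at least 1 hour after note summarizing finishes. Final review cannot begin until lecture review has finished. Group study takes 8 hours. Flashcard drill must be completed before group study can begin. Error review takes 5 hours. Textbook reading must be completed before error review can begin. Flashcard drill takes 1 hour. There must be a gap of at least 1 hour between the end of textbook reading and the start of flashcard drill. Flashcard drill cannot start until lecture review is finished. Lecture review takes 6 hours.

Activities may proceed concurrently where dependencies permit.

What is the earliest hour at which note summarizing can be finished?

Nothing blocks lecture review, so it runs from hour 0 to hour 6.
Nothing blocks textbook reading, so it runs from hour 0 to hour 3.
Flashcard drill cannot start until textbook reading (finishes hour 3, plus 1-hour gap → hour 4); lecture review (finishes hour 6). The controlling bound is hour 6, so flashcard drill finishes at 6 + 1 = hour 7.
After flashcard drill (finishes hour 7), group study can start at hour 7 and finishes at hour 15.
Note summarizing needs all of group study (finishes hour 15); textbook reading (finishes hour 3, plus 3-hour gap → hour 6). That puts its earliest start at hour 15; it finishes at 15 + 4 = hour 19.

19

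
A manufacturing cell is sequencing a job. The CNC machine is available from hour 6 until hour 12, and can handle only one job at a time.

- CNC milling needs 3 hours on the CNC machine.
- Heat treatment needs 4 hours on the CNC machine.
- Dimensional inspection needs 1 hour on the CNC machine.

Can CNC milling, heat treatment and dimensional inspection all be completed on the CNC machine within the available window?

No

The CNC machine window is 12 − 6 = 6 hours.
Running back to back, the jobs need 3 + 4 + 1 = 8 hours on the CNC machine.
Since 8 > 6, they cannot all fit.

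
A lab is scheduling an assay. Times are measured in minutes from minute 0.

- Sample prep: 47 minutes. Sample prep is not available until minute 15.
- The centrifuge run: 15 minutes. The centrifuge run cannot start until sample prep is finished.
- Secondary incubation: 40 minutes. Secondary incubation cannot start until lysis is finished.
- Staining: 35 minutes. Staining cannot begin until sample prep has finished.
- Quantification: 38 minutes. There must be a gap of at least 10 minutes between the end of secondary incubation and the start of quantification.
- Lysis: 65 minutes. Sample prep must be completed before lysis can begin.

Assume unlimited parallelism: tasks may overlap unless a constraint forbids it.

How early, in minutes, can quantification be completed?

215

Sample prep waits on its own release at minute 15, so it starts at minute 15 and finishes at 15 + 47 = minute 62.
Lysis waits on sample prep (finishes minute 62), so it starts at minute 62 and finishes at 62 + 65 = minute 127.
Secondary incubation waits on lysis (finishes minute 127), so it starts at minute 127 and finishes at 127 + 40 = minute 167.
Quantification cannot begin until secondary incubation (finishes minute 167, plus 10-minute gap → minute 177). It runs from minute 177 to 177 + 38 = minute 215.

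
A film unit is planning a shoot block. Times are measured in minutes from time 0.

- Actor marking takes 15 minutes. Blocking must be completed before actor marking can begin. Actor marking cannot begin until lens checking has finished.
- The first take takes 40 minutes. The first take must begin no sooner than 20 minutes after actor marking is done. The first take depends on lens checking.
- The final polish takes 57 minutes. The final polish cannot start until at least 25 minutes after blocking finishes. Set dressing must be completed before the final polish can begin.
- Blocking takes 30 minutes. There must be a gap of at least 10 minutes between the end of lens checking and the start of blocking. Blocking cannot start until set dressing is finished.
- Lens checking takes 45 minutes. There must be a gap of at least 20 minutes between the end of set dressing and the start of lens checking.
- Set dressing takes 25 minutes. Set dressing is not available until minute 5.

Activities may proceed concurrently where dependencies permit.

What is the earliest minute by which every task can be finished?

217

Set dressing cannot begin until its own release at minute 5. It runs from minute 5 to 5 + 25 = minute 30.
Lens checking waits on set dressing (finishes minute 30, plus 20-minute gap → minute 50), so it starts at minute 50 and finishes at 50 + 45 = minute 95.
Blocking has to wait for lens checking (finishes minute 95, plus 10-minute gap → minute 105); set dressing (finishes minute 30). The latest of these is minute 105, so blocking runs minute 105 to 105 + 30 = minute 135.
The final polish needs all of blocking (finishes minute 135, plus 25-minute gap → minute 160); set dressing (finishes minute 30). That puts its earliest start at minute 160; it finishes at 160 + 57 = minute 217.
Actor marking has to wait for blocking (finishes minute 135); lens checking (finishes minute 95). The latest of these is minute 135, so actor marking runs minute 135 to 135 + 15 = minute 150.
For the first take: actor marking (finishes minute 150, plus 20-minute gap → minute 170); lens checking (finishes minute 95). Taking the maximum gives a start of minute 170, and it finishes at 170 + 40 = minute 210.
All tasks are finished once the last one completes. Finish times: Set dressing at 30, Lens checking at 95, Blocking at 135, Actor marking at 150, The final polish at 217, The first take at 210. The latest is minute 217.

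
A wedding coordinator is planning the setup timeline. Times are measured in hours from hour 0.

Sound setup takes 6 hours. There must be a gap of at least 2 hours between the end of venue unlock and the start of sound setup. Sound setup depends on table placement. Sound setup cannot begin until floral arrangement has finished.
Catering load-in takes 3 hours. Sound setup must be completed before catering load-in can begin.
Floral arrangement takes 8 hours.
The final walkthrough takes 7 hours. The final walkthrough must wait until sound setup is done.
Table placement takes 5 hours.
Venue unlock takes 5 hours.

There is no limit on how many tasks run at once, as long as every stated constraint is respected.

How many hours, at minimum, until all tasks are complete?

21

Floral arrangement can start immediately at hour 0; it finishes at hour 8.
Table placement can start immediately at hour 0; it finishes at hour 5.
Nothing blocks venue unlock, so it runs from hour 0 to hour 5.
For sound setup: venue unlock (finishes hour 5, plus 2-hour gap → hour 7); table placement (finishes hour 5); floral arrangement (finishes hour 8). Taking the maximum gives a start of hour 8, and it finishes at 8 + 6 = hour 14.
The final walkthrough waits on sound setup (finishes hour 14), so it starts at hour 14 and finishes at 14 + 7 = hour 21.
After sound setup (finishes hour 14), catering load-in can start at hour 14 and finishes at hour 17.
All tasks are finished once the last one completes. Finish times: Venue unlock at 5, Table placement at 5, Floral arrangement at 8, Sound setup at 14, Catering load-in at 17, The final walkthrough at 21. The latest is hour 21.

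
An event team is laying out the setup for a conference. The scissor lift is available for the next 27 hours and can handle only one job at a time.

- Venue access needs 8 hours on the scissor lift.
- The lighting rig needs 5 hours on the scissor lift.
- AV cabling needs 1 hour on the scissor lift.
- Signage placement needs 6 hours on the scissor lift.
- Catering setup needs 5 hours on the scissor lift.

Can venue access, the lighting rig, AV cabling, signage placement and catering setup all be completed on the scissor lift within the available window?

Yes

Running back to back, the jobs need 8 + 5 + 1 + 6 + 5 = 25 hours on the scissor lift.
Since 25 ≤ 27, they fit within the window.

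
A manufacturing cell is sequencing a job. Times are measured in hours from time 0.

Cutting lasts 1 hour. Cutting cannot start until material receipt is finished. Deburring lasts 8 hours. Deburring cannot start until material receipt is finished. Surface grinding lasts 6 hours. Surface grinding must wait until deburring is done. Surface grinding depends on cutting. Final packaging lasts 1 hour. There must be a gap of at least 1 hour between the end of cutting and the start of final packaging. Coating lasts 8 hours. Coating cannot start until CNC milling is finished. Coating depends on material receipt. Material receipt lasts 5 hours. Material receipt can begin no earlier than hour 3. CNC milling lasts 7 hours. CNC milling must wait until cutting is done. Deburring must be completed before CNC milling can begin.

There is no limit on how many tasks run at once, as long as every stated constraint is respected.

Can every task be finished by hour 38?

Yes

Material receipt waits on its own release at hour 3, so it starts at hour 3 and finishes at 3 + 5 = hour 8.
Deburring cannot begin until material receipt (finishes hour 8). It runs from hour 8 to 8 + 8 = hour 16.
Cutting waits on material receipt (finishes hour 8), so it starts at hour 8 and finishes at 8 + 1 = hour 9.
Final packaging waits on cutting (finishes hour 9, plus 1-hour gap → hour 10), so it starts at hour 10 and finishes at 10 + 1 = hour 11.
For surface grinding: deburring (finishes hour 16); cutting (finishes hour 9). Taking the maximum gives a start of hour 16, and it finishes at 16 + 6 = hour 22.
CNC milling has to wait for cutting (finishes hour 9); deburring (finishes hour 16). The latest of these is hour 16, so CNC milling runs hour 16 to 16 + 7 = hour 23.
Coating has to wait for CNC milling (finishes hour 23); material receipt (finishes hour 8). The latest of these is hour 23, so coating runs hour 23 to 23 + 8 = hour 31.
Every task is finished by hour 31, which is no later than the deadline of 38, so the schedule is feasible.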